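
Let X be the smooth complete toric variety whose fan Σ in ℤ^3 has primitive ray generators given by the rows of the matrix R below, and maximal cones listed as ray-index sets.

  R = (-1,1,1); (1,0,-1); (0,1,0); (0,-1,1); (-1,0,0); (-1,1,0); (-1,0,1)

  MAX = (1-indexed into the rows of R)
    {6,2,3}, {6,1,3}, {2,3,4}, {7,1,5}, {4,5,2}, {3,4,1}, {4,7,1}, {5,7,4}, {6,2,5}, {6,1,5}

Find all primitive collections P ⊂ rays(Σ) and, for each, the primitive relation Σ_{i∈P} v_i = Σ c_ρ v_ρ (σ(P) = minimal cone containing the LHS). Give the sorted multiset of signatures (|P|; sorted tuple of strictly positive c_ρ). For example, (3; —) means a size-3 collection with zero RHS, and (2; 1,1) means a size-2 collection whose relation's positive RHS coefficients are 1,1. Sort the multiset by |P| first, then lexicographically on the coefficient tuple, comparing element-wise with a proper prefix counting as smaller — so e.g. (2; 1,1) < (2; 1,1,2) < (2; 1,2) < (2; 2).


Δ(Σ) — 7 vertices, 7 min non-faces:

  • {2,7}:  v_{2} + v_{7} = 0  →  sig = (2; —)
  • {1,2}:  v_{1} + v_{2} = v_{3}  →  sig = (2; 1)
  • {3,5}:  v_{3} + v_{5} = v_{6}  →  sig = (2; 1)
  • {3,7}:  v_{3} + v_{7} = v_{1}  →  sig = (2; 1)
  • {4,6}:  v_{4} + v_{6} = v_{7}  →  sig = (2; 1)
  • {6,7}:  v_{6} + v_{7} = v_{1} + v_{5}  →  sig = (2; 1,1)
  • {1,4,5}:  v_{1} + v_{4} + v_{5} = 2·v_{7}  →  sig = (3; 2)

Signatures (|P|; sorted positive RHS coefficients), sorted:
[(2; —), (2; 1), (2; 1), (2; 1), (2; 1), (2; 1,1), (3; 2)]


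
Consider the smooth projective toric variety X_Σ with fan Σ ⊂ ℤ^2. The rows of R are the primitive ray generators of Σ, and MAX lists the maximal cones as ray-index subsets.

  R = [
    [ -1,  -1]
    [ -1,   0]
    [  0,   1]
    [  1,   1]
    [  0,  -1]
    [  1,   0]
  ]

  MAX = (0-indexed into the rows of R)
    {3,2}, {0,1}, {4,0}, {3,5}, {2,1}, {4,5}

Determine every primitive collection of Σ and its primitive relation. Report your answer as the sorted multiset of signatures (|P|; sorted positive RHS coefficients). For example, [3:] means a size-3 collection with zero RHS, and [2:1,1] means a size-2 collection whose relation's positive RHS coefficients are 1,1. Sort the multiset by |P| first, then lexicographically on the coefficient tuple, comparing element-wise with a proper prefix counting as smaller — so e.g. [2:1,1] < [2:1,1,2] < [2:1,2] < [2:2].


9 minimal non-faces of Δ(Σ) (on 6 rays):

  P = {0,3}:  v_{0} + v_{3} = 0  so sig = [2:]
  P = {1,5}:  v_{1} + v_{5} = 0  so sig = [2:]
  P = {2,4}:  v_{2} + v_{4} = 0  so sig = [2:]
  P = {0,2}:  v_{0} + v_{2} = v_{1}  so sig = [2:1]
  P = {0,5}:  v_{0} + v_{5} = v_{4}  so sig = [2:1]
  P = {1,3}:  v_{1} + v_{3} = v_{2}  so sig = [2:1]
  P = {1,4}:  v_{1} + v_{4} = v_{0}  so sig = [2:1]
  P = {2,5}:  v_{2} + v_{5} = v_{3}  so sig = [2:1]
  P = {3,4}:  v_{3} + v_{4} = v_{5}  so sig = [2:1]

Hence PRS(X_Σ) =
    |P|=2: 9 collections, coeffs (), (), (), (1), (1), (1), (1), (1), (1)


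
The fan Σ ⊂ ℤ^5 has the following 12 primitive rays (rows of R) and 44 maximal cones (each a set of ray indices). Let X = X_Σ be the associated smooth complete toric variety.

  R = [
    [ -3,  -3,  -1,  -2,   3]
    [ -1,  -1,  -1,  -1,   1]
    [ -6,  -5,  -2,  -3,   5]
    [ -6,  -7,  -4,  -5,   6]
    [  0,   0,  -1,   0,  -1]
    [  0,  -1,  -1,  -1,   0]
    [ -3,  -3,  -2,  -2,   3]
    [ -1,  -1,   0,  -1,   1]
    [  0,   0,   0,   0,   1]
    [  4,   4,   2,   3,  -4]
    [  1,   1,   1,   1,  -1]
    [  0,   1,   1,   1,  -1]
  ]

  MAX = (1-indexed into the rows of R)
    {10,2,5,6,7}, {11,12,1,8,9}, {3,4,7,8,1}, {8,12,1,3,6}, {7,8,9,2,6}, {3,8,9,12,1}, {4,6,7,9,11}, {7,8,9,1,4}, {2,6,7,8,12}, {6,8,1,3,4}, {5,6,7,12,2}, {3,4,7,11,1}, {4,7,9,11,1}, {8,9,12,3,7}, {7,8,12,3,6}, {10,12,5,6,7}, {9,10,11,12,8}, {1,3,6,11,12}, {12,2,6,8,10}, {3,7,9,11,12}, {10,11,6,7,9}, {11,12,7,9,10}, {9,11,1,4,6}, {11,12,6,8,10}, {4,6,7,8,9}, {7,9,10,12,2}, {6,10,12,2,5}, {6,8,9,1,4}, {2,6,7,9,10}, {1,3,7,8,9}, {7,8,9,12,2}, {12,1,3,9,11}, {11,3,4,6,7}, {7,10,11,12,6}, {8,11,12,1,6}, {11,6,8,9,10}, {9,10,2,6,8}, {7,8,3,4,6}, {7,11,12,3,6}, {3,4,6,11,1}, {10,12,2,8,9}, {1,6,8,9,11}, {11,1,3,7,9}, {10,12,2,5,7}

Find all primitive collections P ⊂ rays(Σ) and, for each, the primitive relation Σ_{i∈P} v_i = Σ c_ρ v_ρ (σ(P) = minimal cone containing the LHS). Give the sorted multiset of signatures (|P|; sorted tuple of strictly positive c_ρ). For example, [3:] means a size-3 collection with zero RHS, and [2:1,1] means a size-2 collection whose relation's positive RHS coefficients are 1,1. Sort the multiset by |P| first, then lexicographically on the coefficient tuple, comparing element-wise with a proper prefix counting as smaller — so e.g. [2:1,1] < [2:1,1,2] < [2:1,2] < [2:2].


Primitive collections (24):

  • {2,11}:  v_{2} + v_{11} = 0  so sig = [2:]
  • {1,10}:  v_{1} + v_{10} = v_{11}  so sig = [2:1]
  • {1,2}:  v_{1} + v_{2} = v_{7} + v_{8}  so sig = [2:1,1]
  • {4,12}:  v_{4} + v_{12} = v_{3} + v_{6}  so sig = [2:1,1]
  • {1,5}:  v_{1} + v_{5} = v_{6} + v_{7} + v_{12}  so sig = [2:1,1,1]
  • {3,10}:  v_{3} + v_{10} = v_{7} + v_{11} + v_{12}  so sig = [2:1,1,1]
  • {4,10}:  v_{4} + v_{10} = v_{6} + v_{7} + v_{11}  so sig = [2:1,1,1]
  • {5,8}:  v_{5} + v_{8} = v_{2} + v_{6} + v_{12}  so sig = [2:1,1,1]
  • {5,9}:  v_{5} + v_{9} = v_{2} + v_{7} + v_{10}  so sig = [2:1,1,1]
  • {5,11}:  v_{5} + v_{11} = v_{6} + v_{7} + v_{10} + v_{12}  so sig = [2:1,1,1,1]
  • {2,3}:  v_{2} + v_{3} = 2·v_{7} + v_{8} + v_{12}  so sig = [2:1,1,2]
  • {2,4}:  v_{2} + v_{4} = v_{6} + 2·v_{7} + v_{8}  so sig = [2:1,1,2]
  • {3,5}:  v_{3} + v_{5} = v_{6} + 2·v_{7} + 2·v_{12}  so sig = [2:1,2,2]
  • {4,5}:  v_{4} + v_{5} = 2·v_{6} + 2·v_{7} + v_{12}  so sig = [2:1,2,2]
  • {6,9,12}:  v_{6} + v_{9} + v_{12} = 0  so sig = [3:]
  • {7,8,10}:  v_{7} + v_{8} + v_{10} = 0  so sig = [3:]
  • {1,6,7}:  v_{1} + v_{6} + v_{7} = v_{4}  so sig = [3:1]
  • {1,7,12}:  v_{1} + v_{7} + v_{12} = v_{3}  so sig = [3:1]
  • {7,8,11}:  v_{7} + v_{8} + v_{11} = v_{1}  so sig = [3:1]
  • {3,6,9}:  v_{3} + v_{6} + v_{9} = v_{1} + v_{7}  so sig = [3:1,1]
  • {3,8,11}:  v_{3} + v_{8} + v_{11} = 2·v_{1} + v_{12}  so sig = [3:1,2]
  • {4,8,11}:  v_{4} + v_{8} + v_{11} = 2·v_{1} + v_{6}  so sig = [3:1,2]
  • {3,4,9}:  v_{3} + v_{4} + v_{9} = 2·v_{1} + 2·v_{7}  so sig = [3:2,2]
  • {2,6,7,10,12}:  v_{2} + v_{6} + v_{7} + v_{10} + v_{12} = v_{5}  so sig = [5:1]

so the primitive-relation signature multiset is
[[2:], [2:1], [2:1,1], [2:1,1], [2:1,1,1], [2:1,1,1], [2:1,1,1], [2:1,1,1], [2:1,1,1], [2:1,1,1,1], [2:1,1,2], [2:1,1,2], [2:1,2,2], [2:1,2,2], [3:], [3:], [3:1], [3:1], [3:1], [3:1,1], [3:1,2], [3:1,2], [3:2,2], [5:1]]


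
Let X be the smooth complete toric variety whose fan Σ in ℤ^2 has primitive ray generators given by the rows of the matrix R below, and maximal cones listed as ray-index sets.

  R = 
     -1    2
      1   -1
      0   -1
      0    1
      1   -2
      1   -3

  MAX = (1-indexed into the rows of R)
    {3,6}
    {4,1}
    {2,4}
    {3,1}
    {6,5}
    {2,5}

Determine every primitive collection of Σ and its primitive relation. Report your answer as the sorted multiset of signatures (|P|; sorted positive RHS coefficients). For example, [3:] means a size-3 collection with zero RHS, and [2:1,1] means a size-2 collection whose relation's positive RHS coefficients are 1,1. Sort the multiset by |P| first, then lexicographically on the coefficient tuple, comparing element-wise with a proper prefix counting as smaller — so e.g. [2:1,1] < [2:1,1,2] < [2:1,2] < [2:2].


Σ has 9 primitive collections:

  P = {1,5}:  v_{1} + v_{5} = 0  ⟹  sig = [2:]
  P = {3,4}:  v_{3} + v_{4} = 0  ⟹  sig = [2:]
  P = {1,2}:  v_{1} + v_{2} = v_{4}  ⟹  sig = [2:1]
  P = {1,6}:  v_{1} + v_{6} = v_{3}  ⟹  sig = [2:1]
  P = {2,3}:  v_{2} + v_{3} = v_{5}  ⟹  sig = [2:1]
  P = {3,5}:  v_{3} + v_{5} = v_{6}  ⟹  sig = [2:1]
  P = {4,5}:  v_{4} + v_{5} = v_{2}  ⟹  sig = [2:1]
  P = {4,6}:  v_{4} + v_{6} = v_{5}  ⟹  sig = [2:1]
  P = {2,6}:  v_{2} + v_{6} = 2·v_{5}  ⟹  sig = [2:2]

Signatures (|P|; sorted positive RHS coefficients), sorted:
    [2:]
    [2:]
    [2:1]
    [2:1]
    [2:1]
    [2:1]
    [2:1]
    [2:1]
    [2:2]


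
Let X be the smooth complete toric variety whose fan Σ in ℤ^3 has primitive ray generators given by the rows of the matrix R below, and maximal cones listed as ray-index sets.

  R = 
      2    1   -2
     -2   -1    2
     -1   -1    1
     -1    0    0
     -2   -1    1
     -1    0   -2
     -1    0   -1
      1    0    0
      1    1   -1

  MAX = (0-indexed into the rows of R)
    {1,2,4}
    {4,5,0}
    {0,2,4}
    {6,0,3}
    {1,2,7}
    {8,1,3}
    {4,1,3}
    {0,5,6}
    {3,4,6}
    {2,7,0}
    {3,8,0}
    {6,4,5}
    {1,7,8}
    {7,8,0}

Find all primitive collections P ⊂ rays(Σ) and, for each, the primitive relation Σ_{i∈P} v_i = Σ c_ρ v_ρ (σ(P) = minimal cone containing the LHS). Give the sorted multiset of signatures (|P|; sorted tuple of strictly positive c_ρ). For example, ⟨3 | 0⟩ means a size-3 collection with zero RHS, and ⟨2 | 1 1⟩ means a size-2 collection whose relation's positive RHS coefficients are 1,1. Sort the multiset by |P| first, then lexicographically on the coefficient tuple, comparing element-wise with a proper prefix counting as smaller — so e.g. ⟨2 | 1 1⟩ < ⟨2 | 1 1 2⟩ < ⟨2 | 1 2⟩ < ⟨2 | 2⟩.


The 17 primitive collections of Σ (r=9, n=3):

  {0,1}:  v_{0} + v_{1} = 0  →  sig = ⟨2 | 0⟩
  {2,8}:  v_{2} + v_{8} = 0  →  sig = ⟨2 | 0⟩
  {3,7}:  v_{3} + v_{7} = 0  →  sig = ⟨2 | 0⟩
  {2,3}:  v_{2} + v_{3} = v_{4}  →  sig = ⟨2 | 1⟩
  {4,7}:  v_{4} + v_{7} = v_{2}  →  sig = ⟨2 | 1⟩
  {4,8}:  v_{4} + v_{8} = v_{3}  →  sig = ⟨2 | 1⟩
  {1,5}:  v_{1} + v_{5} = v_{4} + v_{6}  →  sig = ⟨2 | 1 1⟩
  {1,6}:  v_{1} + v_{6} = v_{3} + v_{4}  →  sig = ⟨2 | 1 1⟩
  {6,7}:  v_{6} + v_{7} = v_{0} + v_{4}  →  sig = ⟨2 | 1 1⟩
  {5,8}:  v_{5} + v_{8} = v_{0} + v_{3} + v_{6}  →  sig = ⟨2 | 1 1 1⟩
  {2,6}:  v_{2} + v_{6} = v_{0} + 2·v_{4}  →  sig = ⟨2 | 1 2⟩
  {6,8}:  v_{6} + v_{8} = v_{0} + 2·v_{3}  →  sig = ⟨2 | 1 2⟩
  {3,5}:  v_{3} + v_{5} = 2·v_{6}  →  sig = ⟨2 | 2⟩
  {5,7}:  v_{5} + v_{7} = 2·v_{0} + 2·v_{4}  →  sig = ⟨2 | 2 2⟩
  {2,5}:  v_{2} + v_{5} = 2·v_{0} + 3·v_{4}  →  sig = ⟨2 | 2 3⟩
  {0,3,4}:  v_{0} + v_{3} + v_{4} = v_{6}  →  sig = ⟨3 | 1⟩
  {0,4,6}:  v_{0} + v_{4} + v_{6} = v_{5}  →  sig = ⟨3 | 1⟩

so the primitive-relation signature multiset is
{ ⟨2 | 0⟩ ×3,  ⟨2 | 1⟩ ×3,  ⟨2 | 1 1⟩ ×3,  ⟨2 | 1 1 1⟩,  ⟨2 | 1 2⟩ ×2,  ⟨2 | 2⟩,  ⟨2 | 2 2⟩,  ⟨2 | 2 3⟩,  ⟨3 | 1⟩ ×2 }


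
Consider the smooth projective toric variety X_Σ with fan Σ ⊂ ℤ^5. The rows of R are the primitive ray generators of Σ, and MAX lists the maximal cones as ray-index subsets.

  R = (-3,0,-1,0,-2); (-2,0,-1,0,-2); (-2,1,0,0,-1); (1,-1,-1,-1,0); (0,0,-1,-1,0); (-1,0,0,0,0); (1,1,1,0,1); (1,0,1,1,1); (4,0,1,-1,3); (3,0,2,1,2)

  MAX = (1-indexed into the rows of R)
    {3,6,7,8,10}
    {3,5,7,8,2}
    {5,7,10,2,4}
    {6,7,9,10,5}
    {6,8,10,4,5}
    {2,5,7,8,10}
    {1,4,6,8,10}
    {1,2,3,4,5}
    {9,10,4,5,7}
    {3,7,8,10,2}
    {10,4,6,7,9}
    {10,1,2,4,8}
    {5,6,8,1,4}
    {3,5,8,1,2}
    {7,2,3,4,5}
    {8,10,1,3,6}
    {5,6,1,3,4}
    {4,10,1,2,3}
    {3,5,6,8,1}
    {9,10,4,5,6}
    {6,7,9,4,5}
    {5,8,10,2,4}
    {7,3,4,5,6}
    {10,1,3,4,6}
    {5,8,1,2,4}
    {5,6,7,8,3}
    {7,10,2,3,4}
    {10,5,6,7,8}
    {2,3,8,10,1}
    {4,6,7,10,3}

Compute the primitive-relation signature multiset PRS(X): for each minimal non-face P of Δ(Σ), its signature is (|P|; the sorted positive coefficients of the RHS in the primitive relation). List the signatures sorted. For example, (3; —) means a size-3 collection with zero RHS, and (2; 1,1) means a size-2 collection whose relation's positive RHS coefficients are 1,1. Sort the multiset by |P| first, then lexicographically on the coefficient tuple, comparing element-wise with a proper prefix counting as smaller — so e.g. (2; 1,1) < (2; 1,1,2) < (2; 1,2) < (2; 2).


11 collections generate NE(X_Σ); each relation:

  • {1,7}:  v_{1} + v_{7} = v_{3}  →  sig = (2; 1)
  • {2,6}:  v_{2} + v_{6} = v_{1}  →  sig = (2; 1)
  • {2,9}:  v_{2} + v_{9} = v_{4} + v_{7}  →  sig = (2; 1,1)
  • {1,9}:  v_{1} + v_{9} = v_{4} + v_{6} + v_{7}  →  sig = (2; 1,1,1)
  • {3,9}:  v_{3} + v_{9} = v_{4} + v_{6} + 2·v_{7}  →  sig = (2; 1,1,2)
  • {8,9}:  v_{8} + v_{9} = 2·v_{5} + v_{6} + 2·v_{10}  →  sig = (2; 1,2,2)
  • {1,5,10}:  v_{1} + v_{5} + v_{10} = 0  →  sig = (3; —)
  • {3,4,8}:  v_{3} + v_{4} + v_{8} = 0  →  sig = (3; —)
  • {3,5,10}:  v_{3} + v_{5} + v_{10} = v_{7}  →  sig = (3; 1)
  • {4,7,8}:  v_{4} + v_{7} + v_{8} = v_{5} + v_{10}  →  sig = (3; 1,1)
  • {4,5,6,7,10}:  v_{4} + v_{5} + v_{6} + v_{7} + v_{10} = v_{9}  →  sig = (5; 1)

Signatures (|P|; sorted positive RHS coefficients), sorted:
    |P|=2: 6 collections, coeffs (1), (1), (1,1), (1,1,1), (1,1,2), (1,2,2)
    |P|=3: 4 collections, coeffs (), (), (1), (1,1)
    |P|=5: 1 collection, coeffs (1)


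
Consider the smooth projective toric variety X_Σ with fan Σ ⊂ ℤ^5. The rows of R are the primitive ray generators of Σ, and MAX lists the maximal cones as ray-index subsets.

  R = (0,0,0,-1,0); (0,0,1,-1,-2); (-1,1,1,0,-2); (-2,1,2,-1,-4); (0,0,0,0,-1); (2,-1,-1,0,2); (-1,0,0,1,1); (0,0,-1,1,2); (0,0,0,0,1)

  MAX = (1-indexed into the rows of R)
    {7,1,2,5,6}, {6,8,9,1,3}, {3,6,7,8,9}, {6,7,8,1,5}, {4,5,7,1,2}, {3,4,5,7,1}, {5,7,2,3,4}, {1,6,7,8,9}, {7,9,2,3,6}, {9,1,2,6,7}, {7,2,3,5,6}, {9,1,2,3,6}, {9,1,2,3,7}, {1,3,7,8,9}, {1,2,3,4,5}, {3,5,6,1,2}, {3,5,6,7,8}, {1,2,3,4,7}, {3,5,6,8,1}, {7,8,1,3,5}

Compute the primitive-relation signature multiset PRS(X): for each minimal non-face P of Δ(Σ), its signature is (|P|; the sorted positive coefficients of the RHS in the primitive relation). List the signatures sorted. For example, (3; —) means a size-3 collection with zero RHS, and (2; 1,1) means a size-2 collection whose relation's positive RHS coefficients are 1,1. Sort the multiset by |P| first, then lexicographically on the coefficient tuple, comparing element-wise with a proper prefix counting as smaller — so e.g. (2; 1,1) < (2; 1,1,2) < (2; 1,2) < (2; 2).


7 minimal non-faces of Δ(Σ) (on 9 rays):

  P = {2,8}:  v_{2} + v_{8} = 0  →  sig = (2; —)
  P = {5,9}:  v_{5} + v_{9} = 0  →  sig = (2; —)
  P = {4,6}:  v_{4} + v_{6} = v_{2}  →  sig = (2; 1)
  P = {4,8}:  v_{4} + v_{8} = v_{1} + v_{3} + v_{5} + v_{7}  →  sig = (2; 1,1,1,1)
  P = {4,9}:  v_{4} + v_{9} = v_{1} + v_{2} + v_{3} + v_{7}  →  sig = (2; 1,1,1,1)
  P = {1,3,6,7}:  v_{1} + v_{3} + v_{6} + v_{7} = v_{9}  →  sig = (4; 1)
  P = {1,2,3,5,7}:  v_{1} + v_{2} + v_{3} + v_{5} + v_{7} = v_{4}  →  sig = (5; 1)

Hence PRS(X_Σ) =
    (2; —)
    (2; —)
    (2; 1)
    (2; 1,1,1,1)
    (2; 1,1,1,1)
    (4; 1)
    (5; 1)


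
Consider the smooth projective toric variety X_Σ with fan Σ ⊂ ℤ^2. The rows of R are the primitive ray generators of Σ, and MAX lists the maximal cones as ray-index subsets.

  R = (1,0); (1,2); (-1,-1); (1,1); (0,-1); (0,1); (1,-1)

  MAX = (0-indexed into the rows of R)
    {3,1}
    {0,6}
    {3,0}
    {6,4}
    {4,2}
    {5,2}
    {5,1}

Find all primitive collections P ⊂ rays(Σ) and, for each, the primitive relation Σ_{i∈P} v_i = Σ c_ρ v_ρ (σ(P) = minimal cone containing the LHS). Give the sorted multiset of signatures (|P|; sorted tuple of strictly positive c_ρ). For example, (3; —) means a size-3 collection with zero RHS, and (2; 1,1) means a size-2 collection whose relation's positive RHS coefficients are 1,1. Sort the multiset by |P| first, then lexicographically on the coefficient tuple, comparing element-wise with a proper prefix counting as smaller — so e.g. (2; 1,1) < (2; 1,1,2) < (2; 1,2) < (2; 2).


|primitive collections| = 14. Relations:

  • {2,3}:  v_{2} + v_{3} = 0  so sig = (2; —)
  • {4,5}:  v_{4} + v_{5} = 0  so sig = (2; —)
  • {0,2}:  v_{0} + v_{2} = v_{4}  so sig = (2; 1)
  • {0,4}:  v_{0} + v_{4} = v_{6}  so sig = (2; 1)
  • {0,5}:  v_{0} + v_{5} = v_{3}  so sig = (2; 1)
  • {1,2}:  v_{1} + v_{2} = v_{5}  so sig = (2; 1)
  • {1,4}:  v_{1} + v_{4} = v_{3}  so sig = (2; 1)
  • {3,4}:  v_{3} + v_{4} = v_{0}  so sig = (2; 1)
  • {3,5}:  v_{3} + v_{5} = v_{1}  so sig = (2; 1)
  • {5,6}:  v_{5} + v_{6} = v_{0}  so sig = (2; 1)
  • {1,6}:  v_{1} + v_{6} = v_{0} + v_{3}  so sig = (2; 1,1)
  • {0,1}:  v_{0} + v_{1} = 2·v_{3}  so sig = (2; 2)
  • {2,6}:  v_{2} + v_{6} = 2·v_{4}  so sig = (2; 2)
  • {3,6}:  v_{3} + v_{6} = 2·v_{0}  so sig = (2; 2)

so the primitive-relation signature multiset is
    |P|=2: 14 collections, coeffs (), (), (1), (1), (1), (1), (1), (1), (1), (1), (1,1), (2), (2), (2)


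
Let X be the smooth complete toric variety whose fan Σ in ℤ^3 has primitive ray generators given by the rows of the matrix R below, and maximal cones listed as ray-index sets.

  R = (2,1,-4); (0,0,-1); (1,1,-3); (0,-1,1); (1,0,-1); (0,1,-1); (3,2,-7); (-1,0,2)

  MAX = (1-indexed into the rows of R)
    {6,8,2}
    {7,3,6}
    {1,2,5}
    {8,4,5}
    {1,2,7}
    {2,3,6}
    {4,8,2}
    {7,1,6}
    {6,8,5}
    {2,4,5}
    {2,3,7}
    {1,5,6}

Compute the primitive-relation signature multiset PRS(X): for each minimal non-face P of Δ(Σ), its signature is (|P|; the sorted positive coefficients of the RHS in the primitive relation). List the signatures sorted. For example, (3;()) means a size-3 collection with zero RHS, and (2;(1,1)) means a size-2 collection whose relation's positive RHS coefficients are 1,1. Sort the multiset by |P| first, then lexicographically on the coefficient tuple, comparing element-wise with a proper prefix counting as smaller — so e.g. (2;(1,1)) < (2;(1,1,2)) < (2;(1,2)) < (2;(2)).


The 14 primitive collections of Σ (r=8, n=3):

  P={4,6}:  v_{4} + v_{6} = 0  ⇒ sig = (2;())
  P={1,3}:  v_{1} + v_{3} = v_{7}  ⇒ sig = (2;(1))
  P={3,5}:  v_{3} + v_{5} = v_{1}  ⇒ sig = (2;(1))
  P={3,8}:  v_{3} + v_{8} = v_{6}  ⇒ sig = (2;(1))
  P={1,8}:  v_{1} + v_{8} = v_{5} + v_{6}  ⇒ sig = (2;(1,1))
  P={3,4}:  v_{3} + v_{4} = v_{2} + v_{5}  ⇒ sig = (2;(1,1))
  P={7,8}:  v_{7} + v_{8} = v_{1} + v_{6}  ⇒ sig = (2;(1,1))
  P={4,7}:  v_{4} + v_{7} = v_{1} + v_{2} + v_{5}  ⇒ sig = (2;(1,1,1))
  P={1,4}:  v_{1} + v_{4} = v_{2} + 2·v_{5}  ⇒ sig = (2;(1,2))
  P={5,7}:  v_{5} + v_{7} = 2·v_{1}  ⇒ sig = (2;(2))
  P={2,5,8}:  v_{2} + v_{5} + v_{8} = 0  ⇒ sig = (3;())
  P={2,5,6}:  v_{2} + v_{5} + v_{6} = v_{3}  ⇒ sig = (3;(1))
  P={1,2,6}:  v_{1} + v_{2} + v_{6} = 2·v_{3}  ⇒ sig = (3;(2))
  P={2,6,7}:  v_{2} + v_{6} + v_{7} = 3·v_{3}  ⇒ sig = (3;(3))

so the primitive-relation signature multiset is
{ (2;()),  (2;(1)) ×3,  (2;(1,1)) ×3,  (2;(1,1,1)),  (2;(1,2)),  (2;(2)),  (3;()),  (3;(1)),  (3;(2)),  (3;(3)) }


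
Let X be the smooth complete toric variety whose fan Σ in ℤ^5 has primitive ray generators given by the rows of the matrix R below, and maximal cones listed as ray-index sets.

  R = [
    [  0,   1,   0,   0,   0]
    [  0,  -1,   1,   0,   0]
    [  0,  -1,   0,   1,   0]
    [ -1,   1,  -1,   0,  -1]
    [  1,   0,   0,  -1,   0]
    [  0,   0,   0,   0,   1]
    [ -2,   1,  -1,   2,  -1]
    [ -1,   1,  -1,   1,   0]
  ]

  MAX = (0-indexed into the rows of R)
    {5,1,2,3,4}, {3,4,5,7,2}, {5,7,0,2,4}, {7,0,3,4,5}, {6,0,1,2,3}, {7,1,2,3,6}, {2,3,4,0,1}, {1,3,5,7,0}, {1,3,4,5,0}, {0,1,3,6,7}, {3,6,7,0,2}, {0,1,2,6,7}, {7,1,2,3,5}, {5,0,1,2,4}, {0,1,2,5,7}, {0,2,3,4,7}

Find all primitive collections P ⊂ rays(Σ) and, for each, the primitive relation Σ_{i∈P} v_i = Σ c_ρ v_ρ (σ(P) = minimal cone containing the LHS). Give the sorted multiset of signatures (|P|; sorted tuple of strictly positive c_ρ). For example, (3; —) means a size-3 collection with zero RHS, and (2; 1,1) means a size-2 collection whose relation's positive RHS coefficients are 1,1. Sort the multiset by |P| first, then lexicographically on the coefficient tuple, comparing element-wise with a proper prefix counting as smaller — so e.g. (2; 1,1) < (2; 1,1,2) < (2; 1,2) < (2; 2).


Σ has 5 primitive collections:

  P={4,6}:  v_{4} + v_{6} = v_{0} + v_{2} + v_{3} — sig = (2; 1,1,1)
  P={5,6}:  v_{5} + v_{6} = v_{1} + 2·v_{7} — sig = (2; 1,2)
  P={1,4,7}:  v_{1} + v_{4} + v_{7} = 0 — sig = (3; —)
  P={0,2,3,5}:  v_{0} + v_{2} + v_{3} + v_{5} = v_{7} — sig = (4; 1)
  P={0,1,2,3,7}:  v_{0} + v_{1} + v_{2} + v_{3} + v_{7} = v_{6} — sig = (5; 1)

so the primitive-relation signature multiset is
    |P|=2: 2 collections, coeffs (1,1,1), (1,2)
    |P|=3: 1 collection, coeffs ()
    |P|=4: 1 collection, coeffs (1)
    |P|=5: 1 collection, coeffs (1)


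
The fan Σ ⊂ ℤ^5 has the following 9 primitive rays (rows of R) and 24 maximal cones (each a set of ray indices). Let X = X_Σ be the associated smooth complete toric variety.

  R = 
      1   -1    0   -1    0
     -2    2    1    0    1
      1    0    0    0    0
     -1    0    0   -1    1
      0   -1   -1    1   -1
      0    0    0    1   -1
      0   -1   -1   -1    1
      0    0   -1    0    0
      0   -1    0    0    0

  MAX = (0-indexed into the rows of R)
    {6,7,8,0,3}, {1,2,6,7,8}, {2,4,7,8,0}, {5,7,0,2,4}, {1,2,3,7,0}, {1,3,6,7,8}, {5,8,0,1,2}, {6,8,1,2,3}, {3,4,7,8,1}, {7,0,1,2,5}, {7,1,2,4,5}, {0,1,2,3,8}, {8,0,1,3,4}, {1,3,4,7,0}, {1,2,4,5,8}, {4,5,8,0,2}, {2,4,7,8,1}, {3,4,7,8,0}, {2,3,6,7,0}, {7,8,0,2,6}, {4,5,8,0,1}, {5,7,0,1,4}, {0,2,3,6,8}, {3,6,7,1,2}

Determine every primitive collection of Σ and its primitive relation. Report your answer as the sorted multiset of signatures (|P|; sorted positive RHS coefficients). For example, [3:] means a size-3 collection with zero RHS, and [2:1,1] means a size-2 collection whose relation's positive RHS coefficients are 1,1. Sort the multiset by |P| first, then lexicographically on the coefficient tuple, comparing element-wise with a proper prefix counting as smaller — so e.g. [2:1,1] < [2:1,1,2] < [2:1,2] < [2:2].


Minimal non-faces — 9 found among 9 rays, 24 max cones:

  P = {5,6}:  v_{5} + v_{6} = v_{7} + v_{8} — sig = [2:1,1]
  P = {3,5}:  v_{3} + v_{5} = v_{0} + v_{1} + v_{4} — sig = [2:1,1,1]
  P = {4,6}:  v_{4} + v_{6} = 2·v_{7} + 2·v_{8} — sig = [2:2,2]
  P = {5,7,8}:  v_{5} + v_{7} + v_{8} = v_{4} — sig = [3:1]
  P = {2,3,4}:  v_{2} + v_{3} + v_{4} = v_{7} + v_{8} — sig = [3:1,1]
  P = {0,1,6}:  v_{0} + v_{1} + v_{6} = v_{2} + 2·v_{3} — sig = [3:1,2]
  P = {0,1,2,4}:  v_{0} + v_{1} + v_{2} + v_{4} = 0 — sig = [4:]
  P = {0,1,7,8}:  v_{0} + v_{1} + v_{7} + v_{8} = v_{3} — sig = [4:1]
  P = {2,3,7,8}:  v_{2} + v_{3} + v_{7} + v_{8} = v_{6} — sig = [4:1]

Hence PRS(X_Σ) =
{ [2:1,1],  [2:1,1,1],  [2:2,2],  [3:1],  [3:1,1],  [3:1,2],  [4:],  [4:1] ×2 }


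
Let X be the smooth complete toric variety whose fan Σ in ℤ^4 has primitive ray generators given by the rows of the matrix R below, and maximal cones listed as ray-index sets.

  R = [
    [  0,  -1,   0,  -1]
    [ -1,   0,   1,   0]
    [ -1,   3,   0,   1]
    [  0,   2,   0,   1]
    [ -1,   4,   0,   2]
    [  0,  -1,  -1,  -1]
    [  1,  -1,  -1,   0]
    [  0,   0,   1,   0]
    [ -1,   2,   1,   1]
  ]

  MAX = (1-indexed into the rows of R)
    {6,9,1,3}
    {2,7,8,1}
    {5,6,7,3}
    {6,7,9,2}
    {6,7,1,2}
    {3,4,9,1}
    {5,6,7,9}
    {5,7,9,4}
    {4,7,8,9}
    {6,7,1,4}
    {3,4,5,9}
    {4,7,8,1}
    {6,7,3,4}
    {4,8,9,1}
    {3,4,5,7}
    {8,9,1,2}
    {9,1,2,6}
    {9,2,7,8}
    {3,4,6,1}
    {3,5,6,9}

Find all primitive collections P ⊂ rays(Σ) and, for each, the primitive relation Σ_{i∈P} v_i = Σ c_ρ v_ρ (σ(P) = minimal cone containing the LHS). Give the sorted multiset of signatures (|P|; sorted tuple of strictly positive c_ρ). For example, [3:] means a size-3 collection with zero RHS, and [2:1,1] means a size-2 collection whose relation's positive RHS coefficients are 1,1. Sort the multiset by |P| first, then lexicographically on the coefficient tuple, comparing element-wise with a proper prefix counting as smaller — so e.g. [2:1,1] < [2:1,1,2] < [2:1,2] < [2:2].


|primitive collections| = 12. Relations:

  P = {1,5}:  v_{1} + v_{5} = v_{3}  →  sig = [2:1]
  P = {2,4}:  v_{2} + v_{4} = v_{9}  →  sig = [2:1]
  P = {6,8}:  v_{6} + v_{8} = v_{1}  →  sig = [2:1]
  P = {5,8}:  v_{5} + v_{8} = v_{4} + v_{9}  →  sig = [2:1,1]
  P = {3,8}:  v_{3} + v_{8} = v_{1} + v_{4} + v_{9}  →  sig = [2:1,1,1]
  P = {2,5}:  v_{2} + v_{5} = v_{6} + v_{7} + 3·v_{9}  →  sig = [2:1,1,3]
  P = {2,3}:  v_{2} + v_{3} = v_{6} + 2·v_{9}  →  sig = [2:1,2]
  P = {1,7,9}:  v_{1} + v_{7} + v_{9} = 0  →  sig = [3:]
  P = {3,7,9}:  v_{3} + v_{7} + v_{9} = v_{5}  →  sig = [3:1]
  P = {4,6,9}:  v_{4} + v_{6} + v_{9} = v_{3}  →  sig = [3:1]
  P = {1,3,7}:  v_{1} + v_{3} + v_{7} = v_{4} + v_{6}  →  sig = [3:1,1]
  P = {4,5,6}:  v_{4} + v_{5} + v_{6} = 2·v_{3} + v_{7}  →  sig = [3:1,2]

Sorted signature multiset PRS(X):
{ [2:1] ×3,  [2:1,1],  [2:1,1,1],  [2:1,1,3],  [2:1,2],  [3:],  [3:1] ×2,  [3:1,1],  [3:1,2] }


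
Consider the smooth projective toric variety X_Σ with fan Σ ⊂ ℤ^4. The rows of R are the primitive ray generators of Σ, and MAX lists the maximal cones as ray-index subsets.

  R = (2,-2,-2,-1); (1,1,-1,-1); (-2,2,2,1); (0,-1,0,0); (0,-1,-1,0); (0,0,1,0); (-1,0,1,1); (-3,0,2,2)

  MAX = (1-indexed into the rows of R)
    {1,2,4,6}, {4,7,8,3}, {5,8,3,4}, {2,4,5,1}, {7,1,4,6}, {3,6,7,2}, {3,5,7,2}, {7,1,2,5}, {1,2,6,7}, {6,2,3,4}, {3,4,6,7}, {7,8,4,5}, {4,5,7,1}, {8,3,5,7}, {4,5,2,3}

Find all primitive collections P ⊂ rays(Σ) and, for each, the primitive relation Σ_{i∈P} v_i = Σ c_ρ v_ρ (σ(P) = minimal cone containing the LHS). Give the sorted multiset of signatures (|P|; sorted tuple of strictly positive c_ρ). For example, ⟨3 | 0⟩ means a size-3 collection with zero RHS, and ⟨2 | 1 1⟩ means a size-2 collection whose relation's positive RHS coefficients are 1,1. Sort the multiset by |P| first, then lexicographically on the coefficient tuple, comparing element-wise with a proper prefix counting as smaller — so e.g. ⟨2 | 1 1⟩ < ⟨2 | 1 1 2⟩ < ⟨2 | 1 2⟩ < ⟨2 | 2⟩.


7 collections generate NE(X_Σ); each relation:

  P = {1,3}:  v_{1} + v_{3} = 0  ⇒ sig = ⟨2 | 0⟩
  P = {5,6}:  v_{5} + v_{6} = v_{4}  ⇒ sig = ⟨2 | 1⟩
  P = {2,8}:  v_{2} + v_{8} = v_{3} + v_{5}  ⇒ sig = ⟨2 | 1 1⟩
  P = {1,8}:  v_{1} + v_{8} = v_{4} + v_{5} + v_{7}  ⇒ sig = ⟨2 | 1 1 1⟩
  P = {6,8}:  v_{6} + v_{8} = v_{3} + 2·v_{4} + v_{7}  ⇒ sig = ⟨2 | 1 1 2⟩
  P = {2,4,7}:  v_{2} + v_{4} + v_{7} = 0  ⇒ sig = ⟨3 | 0⟩
  P = {3,4,5,7}:  v_{3} + v_{4} + v_{5} + v_{7} = v_{8}  ⇒ sig = ⟨4 | 1⟩

so the primitive-relation signature multiset is
[⟨2 | 0⟩, ⟨2 | 1⟩, ⟨2 | 1 1⟩, ⟨2 | 1 1 1⟩, ⟨2 | 1 1 2⟩, ⟨3 | 0⟩, ⟨4 | 1⟩]


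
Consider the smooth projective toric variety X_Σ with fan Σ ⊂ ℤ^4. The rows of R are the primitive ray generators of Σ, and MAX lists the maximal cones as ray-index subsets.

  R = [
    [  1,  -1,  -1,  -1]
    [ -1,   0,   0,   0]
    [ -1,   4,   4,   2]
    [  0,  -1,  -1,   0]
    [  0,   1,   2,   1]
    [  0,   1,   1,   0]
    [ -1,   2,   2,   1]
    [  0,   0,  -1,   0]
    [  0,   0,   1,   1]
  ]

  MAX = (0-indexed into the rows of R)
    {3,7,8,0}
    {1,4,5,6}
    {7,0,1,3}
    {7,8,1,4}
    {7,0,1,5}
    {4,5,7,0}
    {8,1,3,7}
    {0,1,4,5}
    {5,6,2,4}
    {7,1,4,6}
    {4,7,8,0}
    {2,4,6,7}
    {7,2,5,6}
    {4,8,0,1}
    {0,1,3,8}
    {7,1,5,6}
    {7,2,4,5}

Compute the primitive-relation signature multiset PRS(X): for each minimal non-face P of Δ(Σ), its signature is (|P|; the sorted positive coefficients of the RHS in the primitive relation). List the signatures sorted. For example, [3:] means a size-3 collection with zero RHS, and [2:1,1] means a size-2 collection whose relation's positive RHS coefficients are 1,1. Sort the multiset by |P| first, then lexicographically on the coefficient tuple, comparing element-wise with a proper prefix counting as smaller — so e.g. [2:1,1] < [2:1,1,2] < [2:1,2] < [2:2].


The 14 primitive collections of Σ (r=9, n=4):

  P = {3,5}:  v_{3} + v_{5} = 0 ; sig = [2:]
  P = {0,6}:  v_{0} + v_{6} = v_{5} ; sig = [2:1]
  P = {3,4}:  v_{3} + v_{4} = v_{8} ; sig = [2:1]
  P = {5,8}:  v_{5} + v_{8} = v_{4} ; sig = [2:1]
  P = {2,3}:  v_{2} + v_{3} = v_{4} + v_{6} + v_{7} ; sig = [2:1,1,1]
  P = {3,6}:  v_{3} + v_{6} = v_{1} + v_{4} + v_{7} ; sig = [2:1,1,1]
  P = {0,2}:  v_{0} + v_{2} = v_{4} + 2·v_{5} + v_{7} ; sig = [2:1,1,2]
  P = {2,8}:  v_{2} + v_{8} = 2·v_{4} + v_{6} + v_{7} ; sig = [2:1,1,2]
  P = {6,8}:  v_{6} + v_{8} = v_{1} + 2·v_{4} + v_{7} ; sig = [2:1,1,2]
  P = {1,2}:  v_{1} + v_{2} = 2·v_{6} ; sig = [2:2]
  P = {0,1,4,7}:  v_{0} + v_{1} + v_{4} + v_{7} = 0 ; sig = [4:]
  P = {0,1,7,8}:  v_{0} + v_{1} + v_{7} + v_{8} = v_{3} ; sig = [4:1]
  P = {1,4,5,7}:  v_{1} + v_{4} + v_{5} + v_{7} = v_{6} ; sig = [4:1]
  P = {4,5,6,7}:  v_{4} + v_{5} + v_{6} + v_{7} = v_{2} ; sig = [4:1]

Hence PRS(X_Σ) =
{ [2:],  [2:1] ×3,  [2:1,1,1] ×2,  [2:1,1,2] ×3,  [2:2],  [4:],  [4:1] ×3 }


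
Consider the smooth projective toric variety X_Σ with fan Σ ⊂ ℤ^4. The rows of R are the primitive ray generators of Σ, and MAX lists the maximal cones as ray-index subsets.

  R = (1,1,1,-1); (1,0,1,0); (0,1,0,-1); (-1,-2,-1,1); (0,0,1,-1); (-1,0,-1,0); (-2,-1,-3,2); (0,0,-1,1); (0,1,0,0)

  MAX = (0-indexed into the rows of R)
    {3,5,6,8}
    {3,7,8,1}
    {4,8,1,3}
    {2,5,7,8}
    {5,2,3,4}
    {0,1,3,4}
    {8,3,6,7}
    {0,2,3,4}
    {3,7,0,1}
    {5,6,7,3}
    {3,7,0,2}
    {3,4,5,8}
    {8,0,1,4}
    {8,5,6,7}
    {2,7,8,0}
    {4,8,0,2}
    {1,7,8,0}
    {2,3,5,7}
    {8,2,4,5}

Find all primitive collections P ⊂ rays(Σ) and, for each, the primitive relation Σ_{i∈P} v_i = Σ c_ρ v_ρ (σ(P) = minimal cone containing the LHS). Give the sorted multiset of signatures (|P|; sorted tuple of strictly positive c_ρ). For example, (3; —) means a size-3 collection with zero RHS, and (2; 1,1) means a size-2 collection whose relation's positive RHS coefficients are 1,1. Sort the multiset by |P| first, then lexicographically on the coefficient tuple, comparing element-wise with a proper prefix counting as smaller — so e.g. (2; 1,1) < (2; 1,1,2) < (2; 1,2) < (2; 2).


Δ(Σ) — 9 vertices, 11 min non-faces:

  P = {1,5}:  v_{1} + v_{5} = 0  ⟹  sig = (2; —)
  P = {4,7}:  v_{4} + v_{7} = 0  ⟹  sig = (2; —)
  P = {0,5}:  v_{0} + v_{5} = v_{2}  ⟹  sig = (2; 1)
  P = {1,2}:  v_{1} + v_{2} = v_{0}  ⟹  sig = (2; 1)
  P = {0,6}:  v_{0} + v_{6} = v_{5} + v_{7}  ⟹  sig = (2; 1,1)
  P = {1,6}:  v_{1} + v_{6} = v_{3} + v_{7} + v_{8}  ⟹  sig = (2; 1,1,1)
  P = {4,6}:  v_{4} + v_{6} = v_{3} + v_{5} + v_{8}  ⟹  sig = (2; 1,1,1)
  P = {2,6}:  v_{2} + v_{6} = 2·v_{5} + v_{7}  ⟹  sig = (2; 1,2)
  P = {0,3,8}:  v_{0} + v_{3} + v_{8} = 0  ⟹  sig = (3; —)
  P = {2,3,8}:  v_{2} + v_{3} + v_{8} = v_{5}  ⟹  sig = (3; 1)
  P = {3,5,7,8}:  v_{3} + v_{5} + v_{7} + v_{8} = v_{6}  ⟹  sig = (4; 1)

so the primitive-relation signature multiset is
    |P|=2: 8 collections, coeffs (), (), (1), (1), (1,1), (1,1,1), (1,1,1), (1,2)
    |P|=3: 2 collections, coeffs (), (1)
    |P|=4: 1 collection, coeffs (1)


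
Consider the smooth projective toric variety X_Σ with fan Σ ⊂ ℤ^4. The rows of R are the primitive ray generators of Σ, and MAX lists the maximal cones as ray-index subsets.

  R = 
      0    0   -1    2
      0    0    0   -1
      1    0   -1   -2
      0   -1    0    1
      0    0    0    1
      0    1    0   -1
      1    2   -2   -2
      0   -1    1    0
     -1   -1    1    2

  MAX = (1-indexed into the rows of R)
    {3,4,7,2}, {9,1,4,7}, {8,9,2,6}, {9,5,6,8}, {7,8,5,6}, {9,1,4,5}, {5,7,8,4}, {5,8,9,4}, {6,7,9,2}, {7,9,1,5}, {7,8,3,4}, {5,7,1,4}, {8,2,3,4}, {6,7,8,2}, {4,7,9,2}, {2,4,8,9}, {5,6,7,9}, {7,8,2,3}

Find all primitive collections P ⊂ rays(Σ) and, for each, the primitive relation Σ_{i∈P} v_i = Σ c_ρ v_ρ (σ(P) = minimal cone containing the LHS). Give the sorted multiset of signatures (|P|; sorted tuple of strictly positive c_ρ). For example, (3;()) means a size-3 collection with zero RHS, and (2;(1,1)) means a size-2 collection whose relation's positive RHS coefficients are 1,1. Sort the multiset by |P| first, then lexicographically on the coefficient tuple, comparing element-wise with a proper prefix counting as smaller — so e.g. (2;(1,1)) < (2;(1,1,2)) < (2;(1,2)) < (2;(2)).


|primitive collections| = 12. Relations:

  • {2,5}:  v_{2} + v_{5} = 0  →  sig = (2;())
  • {4,6}:  v_{4} + v_{6} = 0  →  sig = (2;())
  • {1,8}:  v_{1} + v_{8} = v_{4} + v_{5}  →  sig = (2;(1,1))
  • {3,9}:  v_{3} + v_{9} = v_{2} + v_{4}  →  sig = (2;(1,1))
  • {1,2}:  v_{1} + v_{2} = v_{4} + v_{7} + v_{9}  →  sig = (2;(1,1,1))
  • {1,6}:  v_{1} + v_{6} = v_{5} + v_{7} + v_{9}  →  sig = (2;(1,1,1))
  • {3,5}:  v_{3} + v_{5} = v_{4} + v_{7} + v_{8}  →  sig = (2;(1,1,1))
  • {3,6}:  v_{3} + v_{6} = v_{2} + v_{7} + v_{8}  →  sig = (2;(1,1,1))
  • {1,3}:  v_{1} + v_{3} = 2·v_{4} + v_{7}  →  sig = (2;(1,2))
  • {7,8,9}:  v_{7} + v_{8} + v_{9} = 0  →  sig = (3;())
  • {2,4,7,8}:  v_{2} + v_{4} + v_{7} + v_{8} = v_{3}  →  sig = (4;(1))
  • {4,5,7,9}:  v_{4} + v_{5} + v_{7} + v_{9} = v_{1}  →  sig = (4;(1))

Sorted signature multiset PRS(X):
{ (2;()) ×2,  (2;(1,1)) ×2,  (2;(1,1,1)) ×4,  (2;(1,2)),  (3;()),  (4;(1)) ×2 }


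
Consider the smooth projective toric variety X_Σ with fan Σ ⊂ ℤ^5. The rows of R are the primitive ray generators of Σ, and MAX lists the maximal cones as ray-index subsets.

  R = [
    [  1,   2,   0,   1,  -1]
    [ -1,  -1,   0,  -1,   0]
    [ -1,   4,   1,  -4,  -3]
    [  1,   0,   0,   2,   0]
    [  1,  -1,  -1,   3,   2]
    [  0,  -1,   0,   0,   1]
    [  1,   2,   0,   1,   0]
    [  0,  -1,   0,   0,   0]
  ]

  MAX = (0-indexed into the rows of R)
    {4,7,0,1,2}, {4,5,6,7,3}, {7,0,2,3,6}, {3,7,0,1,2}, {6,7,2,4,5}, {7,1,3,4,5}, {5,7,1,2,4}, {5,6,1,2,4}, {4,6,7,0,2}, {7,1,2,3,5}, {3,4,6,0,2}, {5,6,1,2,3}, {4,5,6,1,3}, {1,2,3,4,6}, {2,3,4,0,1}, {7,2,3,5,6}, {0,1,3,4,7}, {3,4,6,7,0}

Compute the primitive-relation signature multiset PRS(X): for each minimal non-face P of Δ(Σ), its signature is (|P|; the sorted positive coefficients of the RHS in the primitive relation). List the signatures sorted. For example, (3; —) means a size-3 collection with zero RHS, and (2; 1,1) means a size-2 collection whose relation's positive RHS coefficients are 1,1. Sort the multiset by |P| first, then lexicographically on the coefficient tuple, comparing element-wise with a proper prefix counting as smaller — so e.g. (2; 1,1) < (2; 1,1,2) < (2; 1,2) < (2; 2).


5 collections generate NE(X_Σ); each relation:

  P={0,5}:  v_{0} + v_{5} = v_{6} + v_{7} ; sig = (2; 1,1)
  P={1,6,7}:  v_{1} + v_{6} + v_{7} = 0 ; sig = (3; —)
  P={0,1,6}:  v_{0} + v_{1} + v_{6} = v_{2} + v_{3} + v_{4} ; sig = (3; 1,1,1)
  P={2,3,4,5}:  v_{2} + v_{3} + v_{4} + v_{5} = v_{6} ; sig = (4; 1)
  P={2,3,4,7}:  v_{2} + v_{3} + v_{4} + v_{7} = v_{0} ; sig = (4; 1)

Sorted signature multiset PRS(X):
[(2; 1,1), (3; —), (3; 1,1,1), (4; 1), (4; 1)]


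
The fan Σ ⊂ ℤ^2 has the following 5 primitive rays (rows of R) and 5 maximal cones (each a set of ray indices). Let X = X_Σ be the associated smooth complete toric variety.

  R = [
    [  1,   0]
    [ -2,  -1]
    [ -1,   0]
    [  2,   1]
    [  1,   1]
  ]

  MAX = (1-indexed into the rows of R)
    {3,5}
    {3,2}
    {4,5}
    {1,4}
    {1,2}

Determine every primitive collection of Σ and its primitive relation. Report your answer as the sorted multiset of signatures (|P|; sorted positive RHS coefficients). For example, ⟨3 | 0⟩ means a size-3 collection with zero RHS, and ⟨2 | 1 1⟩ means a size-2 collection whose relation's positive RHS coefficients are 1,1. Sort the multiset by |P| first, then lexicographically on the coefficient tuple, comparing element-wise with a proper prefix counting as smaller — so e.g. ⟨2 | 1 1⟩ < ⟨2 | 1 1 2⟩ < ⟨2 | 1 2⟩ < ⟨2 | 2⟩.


Minimal non-faces — 5 found among 5 rays, 5 max cones:

  P={1,3}:  v_{1} + v_{3} = 0  so sig = ⟨2 | 0⟩
  P={2,4}:  v_{2} + v_{4} = 0  so sig = ⟨2 | 0⟩
  P={1,5}:  v_{1} + v_{5} = v_{4}  so sig = ⟨2 | 1⟩
  P={2,5}:  v_{2} + v_{5} = v_{3}  so sig = ⟨2 | 1⟩
  P={3,4}:  v_{3} + v_{4} = v_{5}  so sig = ⟨2 | 1⟩

Hence PRS(X_Σ) =
{ ⟨2 | 0⟩ ×2,  ⟨2 | 1⟩ ×3 }


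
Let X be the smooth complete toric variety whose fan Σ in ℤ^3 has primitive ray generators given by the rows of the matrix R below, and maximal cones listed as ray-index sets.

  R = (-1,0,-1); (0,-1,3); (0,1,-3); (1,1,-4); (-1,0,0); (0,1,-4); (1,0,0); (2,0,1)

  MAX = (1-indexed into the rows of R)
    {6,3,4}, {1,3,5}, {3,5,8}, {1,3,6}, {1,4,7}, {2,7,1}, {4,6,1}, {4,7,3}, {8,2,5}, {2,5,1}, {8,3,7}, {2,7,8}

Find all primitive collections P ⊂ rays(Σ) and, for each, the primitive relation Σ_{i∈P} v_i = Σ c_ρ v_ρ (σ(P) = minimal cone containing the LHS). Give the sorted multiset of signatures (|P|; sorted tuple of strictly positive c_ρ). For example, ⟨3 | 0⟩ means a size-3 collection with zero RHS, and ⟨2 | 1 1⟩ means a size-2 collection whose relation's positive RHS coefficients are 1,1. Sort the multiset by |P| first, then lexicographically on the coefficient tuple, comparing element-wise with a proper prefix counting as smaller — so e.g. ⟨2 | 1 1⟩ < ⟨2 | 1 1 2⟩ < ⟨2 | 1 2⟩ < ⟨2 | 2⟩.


Δ(Σ) — 8 vertices, 12 min non-faces:

  P={2,3}:  v_{2} + v_{3} = 0  →  sig = ⟨2 | 0⟩
  P={5,7}:  v_{5} + v_{7} = 0  →  sig = ⟨2 | 0⟩
  P={1,8}:  v_{1} + v_{8} = v_{7}  →  sig = ⟨2 | 1⟩
  P={4,5}:  v_{4} + v_{5} = v_{6}  →  sig = ⟨2 | 1⟩
  P={6,7}:  v_{6} + v_{7} = v_{4}  →  sig = ⟨2 | 1⟩
  P={2,6}:  v_{2} + v_{6} = v_{1} + v_{7}  →  sig = ⟨2 | 1 1⟩
  P={5,6}:  v_{5} + v_{6} = v_{1} + v_{3}  →  sig = ⟨2 | 1 1⟩
  P={2,4}:  v_{2} + v_{4} = v_{1} + 2·v_{7}  →  sig = ⟨2 | 1 2⟩
  P={6,8}:  v_{6} + v_{8} = v_{3} + 2·v_{7}  →  sig = ⟨2 | 1 2⟩
  P={4,8}:  v_{4} + v_{8} = v_{3} + 3·v_{7}  →  sig = ⟨2 | 1 3⟩
  P={1,3,7}:  v_{1} + v_{3} + v_{7} = v_{6}  →  sig = ⟨3 | 1⟩
  P={1,3,4}:  v_{1} + v_{3} + v_{4} = 2·v_{6}  →  sig = ⟨3 | 2⟩

Sorted signature multiset PRS(X):
    |P|=2: 10 collections, coeffs (), (), (1), (1), (1), (1,1), (1,1), (1,2), (1,2), (1,3)
    |P|=3: 2 collections, coeffs (1), (2)


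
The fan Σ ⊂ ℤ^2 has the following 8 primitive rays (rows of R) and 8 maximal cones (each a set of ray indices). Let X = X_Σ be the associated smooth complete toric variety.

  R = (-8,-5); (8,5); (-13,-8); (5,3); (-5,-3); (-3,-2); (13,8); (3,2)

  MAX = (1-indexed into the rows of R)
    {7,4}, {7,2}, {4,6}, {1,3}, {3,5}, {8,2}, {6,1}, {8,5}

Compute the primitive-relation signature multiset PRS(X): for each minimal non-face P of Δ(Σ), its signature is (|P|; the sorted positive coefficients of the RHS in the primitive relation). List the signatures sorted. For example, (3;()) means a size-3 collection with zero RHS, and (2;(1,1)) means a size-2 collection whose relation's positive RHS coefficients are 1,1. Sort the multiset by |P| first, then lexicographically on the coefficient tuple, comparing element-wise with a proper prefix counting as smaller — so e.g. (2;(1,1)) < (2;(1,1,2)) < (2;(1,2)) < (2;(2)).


Δ(Σ) — 8 vertices, 20 min non-faces:

  P={1,2}:  v_{1} + v_{2} = 0 ; sig = (2;())
  P={3,7}:  v_{3} + v_{7} = 0 ; sig = (2;())
  P={4,5}:  v_{4} + v_{5} = 0 ; sig = (2;())
  P={6,8}:  v_{6} + v_{8} = 0 ; sig = (2;())
  P={1,4}:  v_{1} + v_{4} = v_{6} ; sig = (2;(1))
  P={1,5}:  v_{1} + v_{5} = v_{3} ; sig = (2;(1))
  P={1,7}:  v_{1} + v_{7} = v_{4} ; sig = (2;(1))
  P={1,8}:  v_{1} + v_{8} = v_{5} ; sig = (2;(1))
  P={2,3}:  v_{2} + v_{3} = v_{5} ; sig = (2;(1))
  P={2,4}:  v_{2} + v_{4} = v_{7} ; sig = (2;(1))
  P={2,5}:  v_{2} + v_{5} = v_{8} ; sig = (2;(1))
  P={2,6}:  v_{2} + v_{6} = v_{4} ; sig = (2;(1))
  P={3,4}:  v_{3} + v_{4} = v_{1} ; sig = (2;(1))
  P={4,8}:  v_{4} + v_{8} = v_{2} ; sig = (2;(1))
  P={5,6}:  v_{5} + v_{6} = v_{1} ; sig = (2;(1))
  P={5,7}:  v_{5} + v_{7} = v_{2} ; sig = (2;(1))
  P={3,6}:  v_{3} + v_{6} = 2·v_{1} ; sig = (2;(2))
  P={3,8}:  v_{3} + v_{8} = 2·v_{5} ; sig = (2;(2))
  P={6,7}:  v_{6} + v_{7} = 2·v_{4} ; sig = (2;(2))
  P={7,8}:  v_{7} + v_{8} = 2·v_{2} ; sig = (2;(2))

so the primitive-relation signature multiset is
{ (2;()) ×4,  (2;(1)) ×12,  (2;(2)) ×4 }
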